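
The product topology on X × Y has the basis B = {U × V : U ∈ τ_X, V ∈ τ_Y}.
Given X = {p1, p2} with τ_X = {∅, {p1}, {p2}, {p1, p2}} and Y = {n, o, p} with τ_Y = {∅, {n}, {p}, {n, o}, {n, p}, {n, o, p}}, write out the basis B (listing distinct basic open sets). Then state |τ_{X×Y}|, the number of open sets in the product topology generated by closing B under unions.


Basis B = {∅ × ∅, {p1} × {n}, {p1} × {p}, {p2} × {n}, {p2} × {p}, {p1} × {n, o}, {p1} × {n, p}, {p1, p2} × {n}, {p1, p2} × {p}, {p2} × {n, o}, {p2} × {n, p}, {p1} × {n, o, p}, {p2} × {n, o, p}, {p1, p2} × {n, o}, {p1, p2} × {n, p}, {p1, p2} × {n, o, p}}; |τ_{X×Y}| = 36.

Enumerate products U × V with U ∈ τ_X, V ∈ τ_Y (deduplicated):
  ∅ × ∅ = {} (∅)
  {p1} × {n} = {(p1,n)}
  {p1} × {p} = {(p1,p)}
  {p2} × {n} = {(p2,n)}
  {p2} × {p} = {(p2,p)}
  {p1} × {n, o} = {(p1,n), (p1,o)}
  {p1} × {n, p} = {(p1,n), (p1,p)}
  {p1, p2} × {n} = {(p1,n), (p2,n)}
  {p1, p2} × {p} = {(p1,p), (p2,p)}
  {p2} × {n, o} = {(p2,n), (p2,o)}
  {p2} × {n, p} = {(p2,n), (p2,p)}
  {p1} × {n, o, p} = {(p1,n), (p1,o), (p1,p)}
  {p2} × {n, o, p} = {(p2,n), (p2,o), (p2,p)}
  {p1, p2} × {n, o} = {(p1,n), (p1,o), (p2,n), (p2,o)}
  {p1, p2} × {n, p} = {(p1,n), (p1,p), (p2,n), (p2,p)}
  {p1, p2} × {n, o, p} = {(p1,n), (p1,o), (p1,p), (p2,n), (p2,o), (p2,p)}
These 16 distinct sets form the basis B.
Close under arbitrary unions to get τ_{X×Y}; counting gives |τ_{X×Y}| = 36.


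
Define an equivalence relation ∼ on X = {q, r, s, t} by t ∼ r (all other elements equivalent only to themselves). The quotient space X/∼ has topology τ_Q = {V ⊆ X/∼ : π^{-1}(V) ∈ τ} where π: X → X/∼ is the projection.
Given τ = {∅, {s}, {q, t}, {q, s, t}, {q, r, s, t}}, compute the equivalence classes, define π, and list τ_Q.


X/∼ = {[q], [r=t], [s]}; |τ_Q| = 3.

Equivalence classes: [q], [r=t], [s].
Quotient map π: X → X/∼ sends q ↦ [q], r ↦ [r=t], s ↦ [s], t ↦ [r=t].
For each subset V ⊆ X/∼, compute π^{-1}(V) ⊆ X and check whether π^{-1}(V) ∈ τ. V is open in τ_Q iff π^{-1}(V) ∈ τ.
  V = {}: π^{-1}(V) = ∅ ∈ τ ✓.
  V = {[q]}: π^{-1}(V) = {q} ∉ τ ✗.
  V = {[r=t]}: π^{-1}(V) = {r, t} ∉ τ ✗.
  V = {[q], [r=t]}: π^{-1}(V) = {q, r, t} ∉ τ ✗.
  V = {[s]}: π^{-1}(V) = {s} ∈ τ ✓.
  V = {[q], [s]}: π^{-1}(V) = {q, s} ∉ τ ✗.
  V = {[r=t], [s]}: π^{-1}(V) = {r, s, t} ∉ τ ✗.
  V = {[q], [r=t], [s]}: π^{-1}(V) = {q, r, s, t} ∈ τ ✓.
Open sets in the quotient: τ_Q = {{}, {[s]}, {[q], [r=t], [s]}} (3 elements).


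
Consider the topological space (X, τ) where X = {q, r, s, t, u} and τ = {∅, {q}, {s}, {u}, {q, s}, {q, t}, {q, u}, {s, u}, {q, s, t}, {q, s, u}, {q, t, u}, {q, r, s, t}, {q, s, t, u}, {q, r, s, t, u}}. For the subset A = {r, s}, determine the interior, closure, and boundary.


int(A) = {s}, cl(A) = {r, s}, ∂A = {r}.

Closed sets in (X, τ) are complements of opens:
  closed(X, τ) = {∅, {r}, {u}, {r, s}, {r, t}, {r, u}, {q, r, t}, {r, s, t}, {r, s, u}, {r, t, u}, {q, r, s, t}, {q, r, t, u}, {r, s, t, u}, {q, r, s, t, u}}.
int(A) = ⋃ {U ∈ τ : U ⊆ A}. Opens contained in A: ∅, {s}.
Taking the union of these: int(A) = {s}.
cl(A) = ⋂ {C closed : A ⊆ C}. Closed sets containing A: {r, s}, {r, s, t}, {r, s, u}, {q, r, s, t}, {r, s, t, u}, {q, r, s, t, u}.
Intersecting these: cl(A) = {r, s}.
∂A = cl(A) ∖ int(A) = {r, s} ∖ {s} = {r}.


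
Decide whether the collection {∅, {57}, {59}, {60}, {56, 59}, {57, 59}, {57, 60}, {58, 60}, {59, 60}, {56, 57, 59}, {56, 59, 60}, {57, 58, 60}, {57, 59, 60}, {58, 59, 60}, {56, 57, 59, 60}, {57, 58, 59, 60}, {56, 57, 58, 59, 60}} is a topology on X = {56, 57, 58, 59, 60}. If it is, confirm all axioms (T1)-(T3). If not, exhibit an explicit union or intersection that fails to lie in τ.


τ is NOT a topology on X.

Axiom (T1): ∅ ∈ τ? Yes; X ∈ τ? Yes.
Axiom (T2/T3): check pairwise unions and intersections of members of τ.
Counterexample for (T2): {56, 59} ∪ {58, 60} = {56, 58, 59, 60} ∉ τ. Therefore τ is NOT a topology.


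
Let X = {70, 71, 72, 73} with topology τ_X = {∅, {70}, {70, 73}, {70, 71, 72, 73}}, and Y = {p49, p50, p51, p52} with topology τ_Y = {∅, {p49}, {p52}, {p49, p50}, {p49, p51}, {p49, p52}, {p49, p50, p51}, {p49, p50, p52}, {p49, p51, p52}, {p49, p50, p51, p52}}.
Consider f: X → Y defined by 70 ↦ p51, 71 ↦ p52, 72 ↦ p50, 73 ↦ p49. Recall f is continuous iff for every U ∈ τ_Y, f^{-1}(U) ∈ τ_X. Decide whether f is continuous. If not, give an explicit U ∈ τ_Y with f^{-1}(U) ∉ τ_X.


f is NOT continuous.

Compute f^{-1}(U) for each U ∈ τ_Y:
  U = ∅: f^{-1}(U) = ∅ ∈ τ_X ✓.
  U = {p49}: f^{-1}(U) = {73} ∉ τ_X ✗.
  U = {p52}: f^{-1}(U) = {71} ∉ τ_X ✗.
  U = {p49, p50}: f^{-1}(U) = {72, 73} ∉ τ_X ✗.
  U = {p49, p51}: f^{-1}(U) = {70, 73} ∈ τ_X ✓.
  U = {p49, p52}: f^{-1}(U) = {71, 73} ∉ τ_X ✗.
  U = {p49, p50, p51}: f^{-1}(U) = {70, 72, 73} ∉ τ_X ✗.
  U = {p49, p50, p52}: f^{-1}(U) = {71, 72, 73} ∉ τ_X ✗.
  U = {p49, p51, p52}: f^{-1}(U) = {70, 71, 73} ∉ τ_X ✗.
  U = {p49, p50, p51, p52}: f^{-1}(U) = {70, 71, 72, 73} ∈ τ_X ✓.
Found U = {p49} with f^{-1}(U) = {73} not in τ_X. Therefore f is NOT continuous.


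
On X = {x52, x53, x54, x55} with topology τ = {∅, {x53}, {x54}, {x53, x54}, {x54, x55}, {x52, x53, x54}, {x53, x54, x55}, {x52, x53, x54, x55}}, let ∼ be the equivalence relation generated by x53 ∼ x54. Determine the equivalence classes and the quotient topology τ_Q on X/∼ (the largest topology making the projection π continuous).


X/∼ = {[x52], [x53=x54], [x55]}; |τ_Q| = 5.

Equivalence classes: [x52], [x53=x54], [x55].
Quotient map π: X → X/∼ sends x52 ↦ [x52], x53 ↦ [x53=x54], x54 ↦ [x53=x54], x55 ↦ [x55].
For each subset V ⊆ X/∼, compute π^{-1}(V) ⊆ X and check whether π^{-1}(V) ∈ τ. V is open in τ_Q iff π^{-1}(V) ∈ τ.
  V = {}: π^{-1}(V) = ∅ ∈ τ ✓.
  V = {[x52]}: π^{-1}(V) = {x52} ∉ τ ✗.
  V = {[x53=x54]}: π^{-1}(V) = {x53, x54} ∈ τ ✓.
  V = {[x52], [x53=x54]}: π^{-1}(V) = {x52, x53, x54} ∈ τ ✓.
  V = {[x55]}: π^{-1}(V) = {x55} ∉ τ ✗.
  V = {[x52], [x55]}: π^{-1}(V) = {x52, x55} ∉ τ ✗.
  V = {[x53=x54], [x55]}: π^{-1}(V) = {x53, x54, x55} ∈ τ ✓.
  V = {[x52], [x53=x54], [x55]}: π^{-1}(V) = {x52, x53, x54, x55} ∈ τ ✓.
Open sets in the quotient: τ_Q = {{}, {[x53=x54]}, {[x52], [x53=x54]}, {[x53=x54], [x55]}, {[x52], [x53=x54], [x55]}} (5 elements).


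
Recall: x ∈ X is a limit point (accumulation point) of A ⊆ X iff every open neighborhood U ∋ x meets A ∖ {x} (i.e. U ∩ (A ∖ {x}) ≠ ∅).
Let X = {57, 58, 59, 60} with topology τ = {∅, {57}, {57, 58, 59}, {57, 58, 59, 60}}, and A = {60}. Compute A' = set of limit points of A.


A' = ∅

For each x ∈ X, list the open sets U ∈ τ with x ∈ U, then check whether U ∩ (A ∖ {x}) ≠ ∅ for every such U.
  x = 57: open {57} ∋ x has {57} ∩ (A ∖ {57}) = ∅, so x is NOT a limit point.
  x = 58: open {57, 58, 59} ∋ x has {57, 58, 59} ∩ (A ∖ {58}) = ∅, so x is NOT a limit point.
  x = 59: open {57, 58, 59} ∋ x has {57, 58, 59} ∩ (A ∖ {59}) = ∅, so x is NOT a limit point.
  x = 60: open {57, 58, 59, 60} ∋ x has {57, 58, 59, 60} ∩ (A ∖ {60}) = ∅, so x is NOT a limit point.
Collecting: A' = ∅.


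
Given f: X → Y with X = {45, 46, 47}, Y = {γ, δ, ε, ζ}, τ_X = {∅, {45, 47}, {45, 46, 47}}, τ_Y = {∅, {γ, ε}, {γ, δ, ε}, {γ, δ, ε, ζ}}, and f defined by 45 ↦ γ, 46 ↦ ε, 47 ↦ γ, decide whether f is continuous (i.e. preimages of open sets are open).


f IS continuous.

Compute f^{-1}(U) for each U ∈ τ_Y:
  U = ∅: f^{-1}(U) = ∅ ∈ τ_X ✓.
  U = {γ, ε}: f^{-1}(U) = {45, 46, 47} ∈ τ_X ✓.
  U = {γ, δ, ε}: f^{-1}(U) = {45, 46, 47} ∈ τ_X ✓.
  U = {γ, δ, ε, ζ}: f^{-1}(U) = {45, 46, 47} ∈ τ_X ✓.
Every preimage lies in τ_X, so f IS continuous.


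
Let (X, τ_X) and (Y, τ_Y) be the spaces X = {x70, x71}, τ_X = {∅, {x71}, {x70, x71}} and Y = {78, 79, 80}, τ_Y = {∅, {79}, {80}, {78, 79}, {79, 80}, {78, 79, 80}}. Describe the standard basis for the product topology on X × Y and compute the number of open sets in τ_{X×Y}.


Basis B = {∅ × ∅, {x71} × {79}, {x71} × {80}, {x70, x71} × {79}, {x70, x71} × {80}, {x71} × {78, 79}, {x71} × {79, 80}, {x71} × {78, 79, 80}, {x70, x71} × {78, 79}, {x70, x71} × {79, 80}, {x70, x71} × {78, 79, 80}}; |τ_{X×Y}| = 18.

Enumerate products U × V with U ∈ τ_X, V ∈ τ_Y (deduplicated):
  ∅ × ∅ = {} (∅)
  {x71} × {79} = {(x71,79)}
  {x71} × {80} = {(x71,80)}
  {x70, x71} × {79} = {(x70,79), (x71,79)}
  {x70, x71} × {80} = {(x70,80), (x71,80)}
  {x71} × {78, 79} = {(x71,78), (x71,79)}
  {x71} × {79, 80} = {(x71,79), (x71,80)}
  {x71} × {78, 79, 80} = {(x71,78), (x71,79), (x71,80)}
  {x70, x71} × {78, 79} = {(x70,78), (x70,79), (x71,78), (x71,79)}
  {x70, x71} × {79, 80} = {(x70,79), (x70,80), (x71,79), (x71,80)}
  {x70, x71} × {78, 79, 80} = {(x70,78), (x70,79), (x70,80), (x71,78), (x71,79), (x71,80)}
These 11 distinct sets form the basis B.
Close under arbitrary unions to get τ_{X×Y}; counting gives |τ_{X×Y}| = 18.


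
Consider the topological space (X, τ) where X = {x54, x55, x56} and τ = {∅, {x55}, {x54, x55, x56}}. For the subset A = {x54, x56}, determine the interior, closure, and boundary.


int(A) = ∅, cl(A) = {x54, x56}, ∂A = {x54, x56}.

Closed sets in (X, τ) are complements of opens:
  closed(X, τ) = {∅, {x54, x56}, {x54, x55, x56}}.
int(A) = ⋃ {U ∈ τ : U ⊆ A}. Opens contained in A: ∅.
Taking the union of these: int(A) = ∅.
cl(A) = ⋂ {C closed : A ⊆ C}. Closed sets containing A: {x54, x56}, {x54, x55, x56}.
Intersecting these: cl(A) = {x54, x56}.
∂A = cl(A) ∖ int(A) = {x54, x56} ∖ ∅ = {x54, x56}.


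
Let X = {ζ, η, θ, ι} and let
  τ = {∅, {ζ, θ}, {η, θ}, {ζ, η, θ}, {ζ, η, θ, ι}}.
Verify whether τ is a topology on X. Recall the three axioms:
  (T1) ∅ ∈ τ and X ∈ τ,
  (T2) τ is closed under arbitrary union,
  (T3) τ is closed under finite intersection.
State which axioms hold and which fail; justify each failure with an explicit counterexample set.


τ is NOT a topology on X.

Axiom (T1): ∅ ∈ τ? Yes; X ∈ τ? Yes.
Axiom (T2/T3): check pairwise unions and intersections of members of τ.
Counterexample for (T3): {ζ, θ} ∩ {η, θ} = {θ} ∉ τ. Therefore τ is NOT a topology.


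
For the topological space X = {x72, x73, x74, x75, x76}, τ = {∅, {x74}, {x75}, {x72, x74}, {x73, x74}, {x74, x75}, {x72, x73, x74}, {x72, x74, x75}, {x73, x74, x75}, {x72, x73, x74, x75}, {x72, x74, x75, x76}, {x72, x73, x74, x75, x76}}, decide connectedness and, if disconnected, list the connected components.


(X, τ) is connected.

Find clopen sets (U ∈ τ with X ∖ U ∈ τ):
  U = ∅, X ∖ U = {x72, x73, x74, x75, x76} — both open, so U is clopen.
  U = {x72, x73, x74, x75, x76}, X ∖ U = ∅ — both open, so U is clopen.
Only trivial clopens (∅ and X) exist, so (X, τ) is connected.
Compute connected components by grouping points that agree on all clopens:
  component: {x72, x73, x74, x75, x76}


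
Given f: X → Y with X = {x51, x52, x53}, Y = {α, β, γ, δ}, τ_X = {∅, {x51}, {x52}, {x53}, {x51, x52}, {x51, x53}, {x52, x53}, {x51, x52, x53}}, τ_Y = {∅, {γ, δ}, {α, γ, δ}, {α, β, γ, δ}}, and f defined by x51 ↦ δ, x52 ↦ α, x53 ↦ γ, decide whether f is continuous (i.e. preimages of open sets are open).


f IS continuous.

Compute f^{-1}(U) for each U ∈ τ_Y:
  U = ∅: f^{-1}(U) = ∅ ∈ τ_X ✓.
  U = {γ, δ}: f^{-1}(U) = {x51, x53} ∈ τ_X ✓.
  U = {α, γ, δ}: f^{-1}(U) = {x51, x52, x53} ∈ τ_X ✓.
  U = {α, β, γ, δ}: f^{-1}(U) = {x51, x52, x53} ∈ τ_X ✓.
Every preimage lies in τ_X, so f IS continuous.


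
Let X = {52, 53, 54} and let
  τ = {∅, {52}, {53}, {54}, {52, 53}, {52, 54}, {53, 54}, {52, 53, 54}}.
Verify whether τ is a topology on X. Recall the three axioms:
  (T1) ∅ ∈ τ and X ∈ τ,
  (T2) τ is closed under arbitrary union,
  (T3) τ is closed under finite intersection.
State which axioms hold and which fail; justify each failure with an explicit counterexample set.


τ IS a topology on X.

Axiom (T1): ∅ ∈ τ? Yes; X ∈ τ? Yes.
Axiom (T2/T3): check pairwise unions and intersections of members of τ.
All pairwise intersections and unions checked — each lies in τ. Therefore τ satisfies (T1), (T2), (T3): it IS a topology on X.


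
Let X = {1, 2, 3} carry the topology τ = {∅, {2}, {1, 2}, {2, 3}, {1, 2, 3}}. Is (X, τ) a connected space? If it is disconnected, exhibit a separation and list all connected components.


(X, τ) is connected.

Find clopen sets (U ∈ τ with X ∖ U ∈ τ):
  U = ∅, X ∖ U = {1, 2, 3} — both open, so U is clopen.
  U = {1, 2, 3}, X ∖ U = ∅ — both open, so U is clopen.
Only trivial clopens (∅ and X) exist, so (X, τ) is connected.
Compute connected components by grouping points that agree on all clopens:
  component: {1, 2, 3}


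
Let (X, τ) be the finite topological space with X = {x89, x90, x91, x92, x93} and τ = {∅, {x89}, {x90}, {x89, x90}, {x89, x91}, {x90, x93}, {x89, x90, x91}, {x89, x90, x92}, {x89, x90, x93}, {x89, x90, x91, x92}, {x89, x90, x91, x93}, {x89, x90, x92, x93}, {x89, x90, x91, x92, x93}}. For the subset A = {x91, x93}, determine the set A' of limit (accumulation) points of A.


A' = ∅

For each x ∈ X, list the open sets U ∈ τ with x ∈ U, then check whether U ∩ (A ∖ {x}) ≠ ∅ for every such U.
  x = x89: open {x89} ∋ x has {x89} ∩ (A ∖ {x89}) = ∅, so x is NOT a limit point.
  x = x90: open {x90} ∋ x has {x90} ∩ (A ∖ {x90}) = ∅, so x is NOT a limit point.
  x = x91: open {x89, x91} ∋ x has {x89, x91} ∩ (A ∖ {x91}) = ∅, so x is NOT a limit point.
  x = x92: open {x89, x90, x92} ∋ x has {x89, x90, x92} ∩ (A ∖ {x92}) = ∅, so x is NOT a limit point.
  x = x93: open {x90, x93} ∋ x has {x90, x93} ∩ (A ∖ {x93}) = ∅, so x is NOT a limit point.
Collecting: A' = ∅.


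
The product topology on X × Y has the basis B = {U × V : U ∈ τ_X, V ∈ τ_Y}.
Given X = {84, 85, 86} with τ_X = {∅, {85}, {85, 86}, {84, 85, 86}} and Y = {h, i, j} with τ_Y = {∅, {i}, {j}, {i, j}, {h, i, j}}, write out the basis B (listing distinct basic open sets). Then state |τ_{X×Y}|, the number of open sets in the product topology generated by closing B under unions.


Basis B = {∅ × ∅, {85} × {i}, {85} × {j}, {85} × {i, j}, {85, 86} × {i}, {85, 86} × {j}, {84, 85, 86} × {i}, {84, 85, 86} × {j}, {85} × {h, i, j}, {85, 86} × {i, j}, {84, 85, 86} × {i, j}, {85, 86} × {h, i, j}, {84, 85, 86} × {h, i, j}}; |τ_{X×Y}| = 30.

Enumerate products U × V with U ∈ τ_X, V ∈ τ_Y (deduplicated):
  ∅ × ∅ = {} (∅)
  {85} × {i} = {(85,i)}
  {85} × {j} = {(85,j)}
  {85} × {i, j} = {(85,i), (85,j)}
  {85, 86} × {i} = {(85,i), (86,i)}
  {85, 86} × {j} = {(85,j), (86,j)}
  {84, 85, 86} × {i} = {(84,i), (85,i), (86,i)}
  {84, 85, 86} × {j} = {(84,j), (85,j), (86,j)}
  {85} × {h, i, j} = {(85,h), (85,i), (85,j)}
  {85, 86} × {i, j} = {(85,i), (85,j), (86,i), (86,j)}
  {84, 85, 86} × {i, j} = {(84,i), (84,j), (85,i), (85,j), (86,i), (86,j)}
  {85, 86} × {h, i, j} = {(85,h), (85,i), (85,j), (86,h), (86,i), (86,j)}
  {84, 85, 86} × {h, i, j} = {(84,h), (84,i), (84,j), (85,h), (85,i), (85,j), (86,h), (86,i), (86,j)}
These 13 distinct sets form the basis B.
Close under arbitrary unions to get τ_{X×Y}; counting gives |τ_{X×Y}| = 30.


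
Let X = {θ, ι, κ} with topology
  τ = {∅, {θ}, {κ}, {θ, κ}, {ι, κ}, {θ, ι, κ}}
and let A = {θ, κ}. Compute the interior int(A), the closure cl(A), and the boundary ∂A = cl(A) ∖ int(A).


int(A) = {θ, κ}, cl(A) = {θ, ι, κ}, ∂A = {ι}.

Closed sets in (X, τ) are complements of opens:
  closed(X, τ) = {∅, {θ}, {ι}, {θ, ι}, {ι, κ}, {θ, ι, κ}}.
int(A) = ⋃ {U ∈ τ : U ⊆ A}. Opens contained in A: ∅, {θ}, {κ}, {θ, κ}.
Taking the union of these: int(A) = {θ, κ}.
cl(A) = ⋂ {C closed : A ⊆ C}. Closed sets containing A: {θ, ι, κ}.
Intersecting these: cl(A) = {θ, ι, κ}.
∂A = cl(A) ∖ int(A) = {θ, ι, κ} ∖ {θ, κ} = {ι}.


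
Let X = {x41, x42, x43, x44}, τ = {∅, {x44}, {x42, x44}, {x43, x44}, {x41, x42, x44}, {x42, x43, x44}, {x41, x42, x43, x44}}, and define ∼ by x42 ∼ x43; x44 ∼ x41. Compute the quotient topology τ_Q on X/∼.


X/∼ = {[x41=x44], [x42=x43]}; |τ_Q| = 2.

Equivalence classes: [x41=x44], [x42=x43].
Quotient map π: X → X/∼ sends x41 ↦ [x41=x44], x42 ↦ [x42=x43], x43 ↦ [x42=x43], x44 ↦ [x41=x44].
For each subset V ⊆ X/∼, compute π^{-1}(V) ⊆ X and check whether π^{-1}(V) ∈ τ. V is open in τ_Q iff π^{-1}(V) ∈ τ.
  V = {}: π^{-1}(V) = ∅ ∈ τ ✓.
  V = {[x41=x44]}: π^{-1}(V) = {x41, x44} ∉ τ ✗.
  V = {[x42=x43]}: π^{-1}(V) = {x42, x43} ∉ τ ✗.
  V = {[x41=x44], [x42=x43]}: π^{-1}(V) = {x41, x42, x43, x44} ∈ τ ✓.
Open sets in the quotient: τ_Q = {{}, {[x41=x44], [x42=x43]}} (2 elements).


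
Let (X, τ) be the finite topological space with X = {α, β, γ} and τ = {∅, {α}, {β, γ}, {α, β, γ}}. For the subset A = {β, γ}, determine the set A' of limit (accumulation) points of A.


A' = {β, γ}

For each x ∈ X, list the open sets U ∈ τ with x ∈ U, then check whether U ∩ (A ∖ {x}) ≠ ∅ for every such U.
  x = α: open {α} ∋ x has {α} ∩ (A ∖ {α}) = ∅, so x is NOT a limit point.
  x = β: opens ∋ x are {β, γ}, {α, β, γ}; each meets A ∖ {β}, so x IS a limit point.
  x = γ: opens ∋ x are {β, γ}, {α, β, γ}; each meets A ∖ {γ}, so x IS a limit point.
Collecting: A' = {β, γ}.


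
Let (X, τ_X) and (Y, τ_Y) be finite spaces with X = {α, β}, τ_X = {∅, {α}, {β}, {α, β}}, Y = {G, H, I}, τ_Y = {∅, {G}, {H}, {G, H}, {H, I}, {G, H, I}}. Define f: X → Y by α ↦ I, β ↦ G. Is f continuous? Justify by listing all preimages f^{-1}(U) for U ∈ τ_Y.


f IS continuous.

Compute f^{-1}(U) for each U ∈ τ_Y:
  U = ∅: f^{-1}(U) = ∅ ∈ τ_X ✓.
  U = {G}: f^{-1}(U) = {β} ∈ τ_X ✓.
  U = {H}: f^{-1}(U) = ∅ ∈ τ_X ✓.
  U = {G, H}: f^{-1}(U) = {β} ∈ τ_X ✓.
  U = {H, I}: f^{-1}(U) = {α} ∈ τ_X ✓.
  U = {G, H, I}: f^{-1}(U) = {α, β} ∈ τ_X ✓.
Every preimage lies in τ_X, so f IS continuous.


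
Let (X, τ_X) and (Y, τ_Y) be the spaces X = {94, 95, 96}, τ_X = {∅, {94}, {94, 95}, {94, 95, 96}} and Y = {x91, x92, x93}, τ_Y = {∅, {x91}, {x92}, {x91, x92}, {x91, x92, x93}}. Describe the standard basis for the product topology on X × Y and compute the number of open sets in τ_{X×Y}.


Basis B = {∅ × ∅, {94} × {x91}, {94} × {x92}, {94} × {x91, x92}, {94, 95} × {x91}, {94, 95} × {x92}, {94} × {x91, x92, x93}, {94, 95, 96} × {x91}, {94, 95, 96} × {x92}, {94, 95} × {x91, x92}, {94, 95} × {x91, x92, x93}, {94, 95, 96} × {x91, x92}, {94, 95, 96} × {x91, x92, x93}}; |τ_{X×Y}| = 30.

Enumerate products U × V with U ∈ τ_X, V ∈ τ_Y (deduplicated):
  ∅ × ∅ = {} (∅)
  {94} × {x91} = {(94,x91)}
  {94} × {x92} = {(94,x92)}
  {94} × {x91, x92} = {(94,x91), (94,x92)}
  {94, 95} × {x91} = {(94,x91), (95,x91)}
  {94, 95} × {x92} = {(94,x92), (95,x92)}
  {94} × {x91, x92, x93} = {(94,x91), (94,x92), (94,x93)}
  {94, 95, 96} × {x91} = {(94,x91), (95,x91), (96,x91)}
  {94, 95, 96} × {x92} = {(94,x92), (95,x92), (96,x92)}
  {94, 95} × {x91, x92} = {(94,x91), (94,x92), (95,x91), (95,x92)}
  {94, 95} × {x91, x92, x93} = {(94,x91), (94,x92), (94,x93), (95,x91), (95,x92), (95,x93)}
  {94, 95, 96} × {x91, x92} = {(94,x91), (94,x92), (95,x91), (95,x92), (96,x91), (96,x92)}
  {94, 95, 96} × {x91, x92, x93} = {(94,x91), (94,x92), (94,x93), (95,x91), (95,x92), (95,x93), (96,x91), (96,x92), (96,x93)}
These 13 distinct sets form the basis B.
Close under arbitrary unions to get τ_{X×Y}; counting gives |τ_{X×Y}| = 30.


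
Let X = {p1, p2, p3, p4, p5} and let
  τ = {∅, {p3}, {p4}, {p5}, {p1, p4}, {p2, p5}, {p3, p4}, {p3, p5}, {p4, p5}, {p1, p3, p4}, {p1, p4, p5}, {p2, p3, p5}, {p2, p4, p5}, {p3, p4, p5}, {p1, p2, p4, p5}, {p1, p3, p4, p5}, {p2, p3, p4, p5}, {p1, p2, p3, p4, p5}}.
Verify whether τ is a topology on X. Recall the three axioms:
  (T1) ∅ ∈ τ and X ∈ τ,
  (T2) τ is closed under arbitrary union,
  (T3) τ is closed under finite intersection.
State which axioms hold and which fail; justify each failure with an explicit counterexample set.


τ IS a topology on X.

Axiom (T1): ∅ ∈ τ? Yes; X ∈ τ? Yes.
Axiom (T2/T3): check pairwise unions and intersections of members of τ.
All pairwise intersections and unions checked — each lies in τ. Therefore τ satisfies (T1), (T2), (T3): it IS a topology on X.


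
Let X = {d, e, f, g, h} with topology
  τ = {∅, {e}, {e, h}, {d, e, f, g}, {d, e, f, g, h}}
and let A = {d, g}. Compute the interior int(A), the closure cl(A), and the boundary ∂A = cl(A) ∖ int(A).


int(A) = ∅, cl(A) = {d, f, g}, ∂A = {d, f, g}.

Closed sets in (X, τ) are complements of opens:
  closed(X, τ) = {∅, {h}, {d, f, g}, {d, f, g, h}, {d, e, f, g, h}}.
int(A) = ⋃ {U ∈ τ : U ⊆ A}. Opens contained in A: ∅.
Taking the union of these: int(A) = ∅.
cl(A) = ⋂ {C closed : A ⊆ C}. Closed sets containing A: {d, f, g}, {d, f, g, h}, {d, e, f, g, h}.
Intersecting these: cl(A) = {d, f, g}.
∂A = cl(A) ∖ int(A) = {d, f, g} ∖ ∅ = {d, f, g}.


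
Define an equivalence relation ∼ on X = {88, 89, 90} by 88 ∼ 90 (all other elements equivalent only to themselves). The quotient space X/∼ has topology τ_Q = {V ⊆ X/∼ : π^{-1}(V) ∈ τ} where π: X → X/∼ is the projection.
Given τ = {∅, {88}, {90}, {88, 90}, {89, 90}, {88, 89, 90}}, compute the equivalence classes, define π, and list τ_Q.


X/∼ = {[88=90], [89]}; |τ_Q| = 3.

Equivalence classes: [88=90], [89].
Quotient map π: X → X/∼ sends 88 ↦ [88=90], 89 ↦ [89], 90 ↦ [88=90].
For each subset V ⊆ X/∼, compute π^{-1}(V) ⊆ X and check whether π^{-1}(V) ∈ τ. V is open in τ_Q iff π^{-1}(V) ∈ τ.
  V = {}: π^{-1}(V) = ∅ ∈ τ ✓.
  V = {[88=90]}: π^{-1}(V) = {88, 90} ∈ τ ✓.
  V = {[89]}: π^{-1}(V) = {89} ∉ τ ✗.
  V = {[88=90], [89]}: π^{-1}(V) = {88, 89, 90} ∈ τ ✓.
Open sets in the quotient: τ_Q = {{}, {[88=90]}, {[88=90], [89]}} (3 elements).


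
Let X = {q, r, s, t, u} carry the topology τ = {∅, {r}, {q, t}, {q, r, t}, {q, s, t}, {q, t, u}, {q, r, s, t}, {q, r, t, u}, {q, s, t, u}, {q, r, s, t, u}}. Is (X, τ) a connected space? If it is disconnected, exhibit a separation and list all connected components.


(X, τ) is disconnected; components = [{r}, {q, s, t, u}].

Find clopen sets (U ∈ τ with X ∖ U ∈ τ):
  U = ∅, X ∖ U = {q, r, s, t, u} — both open, so U is clopen.
  U = {r}, X ∖ U = {q, s, t, u} — both open, so U is clopen.
  U = {q, s, t, u}, X ∖ U = {r} — both open, so U is clopen.
  U = {q, r, s, t, u}, X ∖ U = ∅ — both open, so U is clopen.
Nontrivial clopen(s) exist: e.g. {r}. So (X, τ) is disconnected.
Compute connected components by grouping points that agree on all clopens:
  component: {r}
  component: {q, s, t, u}


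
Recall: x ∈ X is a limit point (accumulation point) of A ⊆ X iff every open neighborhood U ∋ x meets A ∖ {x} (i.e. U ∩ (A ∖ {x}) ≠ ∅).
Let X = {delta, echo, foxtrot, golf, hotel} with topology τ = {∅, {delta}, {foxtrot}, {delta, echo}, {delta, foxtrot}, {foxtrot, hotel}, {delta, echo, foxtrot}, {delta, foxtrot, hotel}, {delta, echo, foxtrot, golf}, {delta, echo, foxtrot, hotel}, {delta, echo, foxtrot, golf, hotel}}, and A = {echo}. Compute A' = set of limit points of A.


A' = {golf}

For each x ∈ X, list the open sets U ∈ τ with x ∈ U, then check whether U ∩ (A ∖ {x}) ≠ ∅ for every such U.
  x = delta: open {delta} ∋ x has {delta} ∩ (A ∖ {delta}) = ∅, so x is NOT a limit point.
  x = echo: open {delta, echo} ∋ x has {delta, echo} ∩ (A ∖ {echo}) = ∅, so x is NOT a limit point.
  x = foxtrot: open {foxtrot} ∋ x has {foxtrot} ∩ (A ∖ {foxtrot}) = ∅, so x is NOT a limit point.
  x = golf: opens ∋ x are {delta, echo, foxtrot, golf}, {delta, echo, foxtrot, golf, hotel}; each meets A ∖ {golf}, so x IS a limit point.
  x = hotel: open {foxtrot, hotel} ∋ x has {foxtrot, hotel} ∩ (A ∖ {hotel}) = ∅, so x is NOT a limit point.
Collecting: A' = {golf}.


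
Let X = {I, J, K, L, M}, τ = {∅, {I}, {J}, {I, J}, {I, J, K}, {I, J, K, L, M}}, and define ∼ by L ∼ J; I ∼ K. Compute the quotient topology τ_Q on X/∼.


X/∼ = {[I=K], [J=L], [M]}; |τ_Q| = 2.

Equivalence classes: [I=K], [J=L], [M].
Quotient map π: X → X/∼ sends I ↦ [I=K], J ↦ [J=L], K ↦ [I=K], L ↦ [J=L], M ↦ [M].
For each subset V ⊆ X/∼, compute π^{-1}(V) ⊆ X and check whether π^{-1}(V) ∈ τ. V is open in τ_Q iff π^{-1}(V) ∈ τ.
  V = {}: π^{-1}(V) = ∅ ∈ τ ✓.
  V = {[I=K]}: π^{-1}(V) = {I, K} ∉ τ ✗.
  V = {[J=L]}: π^{-1}(V) = {J, L} ∉ τ ✗.
  V = {[I=K], [J=L]}: π^{-1}(V) = {I, J, K, L} ∉ τ ✗.
  V = {[M]}: π^{-1}(V) = {M} ∉ τ ✗.
  V = {[I=K], [M]}: π^{-1}(V) = {I, K, M} ∉ τ ✗.
  V = {[J=L], [M]}: π^{-1}(V) = {J, L, M} ∉ τ ✗.
  V = {[I=K], [J=L], [M]}: π^{-1}(V) = {I, J, K, L, M} ∈ τ ✓.
Open sets in the quotient: τ_Q = {{}, {[I=K], [J=L], [M]}} (2 elements).


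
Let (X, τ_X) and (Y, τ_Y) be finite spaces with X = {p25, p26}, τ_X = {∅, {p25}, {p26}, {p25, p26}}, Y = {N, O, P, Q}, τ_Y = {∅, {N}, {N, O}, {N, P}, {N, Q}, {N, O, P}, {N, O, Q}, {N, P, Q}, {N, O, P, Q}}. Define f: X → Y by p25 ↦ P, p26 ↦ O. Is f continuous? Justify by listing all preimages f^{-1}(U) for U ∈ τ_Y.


f IS continuous.

Compute f^{-1}(U) for each U ∈ τ_Y:
  U = ∅: f^{-1}(U) = ∅ ∈ τ_X ✓.
  U = {N}: f^{-1}(U) = ∅ ∈ τ_X ✓.
  U = {N, O}: f^{-1}(U) = {p26} ∈ τ_X ✓.
  U = {N, P}: f^{-1}(U) = {p25} ∈ τ_X ✓.
  U = {N, Q}: f^{-1}(U) = ∅ ∈ τ_X ✓.
  U = {N, O, P}: f^{-1}(U) = {p25, p26} ∈ τ_X ✓.
  U = {N, O, Q}: f^{-1}(U) = {p26} ∈ τ_X ✓.
  U = {N, P, Q}: f^{-1}(U) = {p25} ∈ τ_X ✓.
  U = {N, O, P, Q}: f^{-1}(U) = {p25, p26} ∈ τ_X ✓.
Every preimage lies in τ_X, so f IS continuous.


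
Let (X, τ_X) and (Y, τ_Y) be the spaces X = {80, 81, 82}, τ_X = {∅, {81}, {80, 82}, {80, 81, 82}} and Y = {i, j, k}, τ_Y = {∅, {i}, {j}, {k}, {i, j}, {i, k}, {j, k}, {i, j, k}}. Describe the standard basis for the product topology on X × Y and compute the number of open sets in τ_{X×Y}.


Basis B = {∅ × ∅, {81} × {i}, {81} × {j}, {81} × {k}, {80, 82} × {i}, {80, 82} × {j}, {80, 82} × {k}, {81} × {i, j}, {81} × {i, k}, {81} × {j, k}, {80, 81, 82} × {i}, {80, 81, 82} × {j}, {80, 81, 82} × {k}, {81} × {i, j, k}, {80, 82} × {i, j}, {80, 82} × {i, k}, {80, 82} × {j, k}, {80, 82} × {i, j, k}, {80, 81, 82} × {i, j}, {80, 81, 82} × {i, k}, {80, 81, 82} × {j, k}, {80, 81, 82} × {i, j, k}}; |τ_{X×Y}| = 64.

Enumerate products U × V with U ∈ τ_X, V ∈ τ_Y (deduplicated):
  ∅ × ∅ = {} (∅)
  {81} × {i} = {(81,i)}
  {81} × {j} = {(81,j)}
  {81} × {k} = {(81,k)}
  {80, 82} × {i} = {(80,i), (82,i)}
  {80, 82} × {j} = {(80,j), (82,j)}
  {80, 82} × {k} = {(80,k), (82,k)}
  {81} × {i, j} = {(81,i), (81,j)}
  {81} × {i, k} = {(81,i), (81,k)}
  {81} × {j, k} = {(81,j), (81,k)}
  {80, 81, 82} × {i} = {(80,i), (81,i), (82,i)}
  {80, 81, 82} × {j} = {(80,j), (81,j), (82,j)}
  {80, 81, 82} × {k} = {(80,k), (81,k), (82,k)}
  {81} × {i, j, k} = {(81,i), (81,j), (81,k)}
  {80, 82} × {i, j} = {(80,i), (80,j), (82,i), (82,j)}
  {80, 82} × {i, k} = {(80,i), (80,k), (82,i), (82,k)}
  {80, 82} × {j, k} = {(80,j), (80,k), (82,j), (82,k)}
  {80, 82} × {i, j, k} = {(80,i), (80,j), (80,k), (82,i), (82,j), (82,k)}
  {80, 81, 82} × {i, j} = {(80,i), (80,j), (81,i), (81,j), (82,i), (82,j)}
  {80, 81, 82} × {i, k} = {(80,i), (80,k), (81,i), (81,k), (82,i), (82,k)}
  {80, 81, 82} × {j, k} = {(80,j), (80,k), (81,j), (81,k), (82,j), (82,k)}
  {80, 81, 82} × {i, j, k} = {(80,i), (80,j), (80,k), (81,i), (81,j), (81,k), (82,i), (82,j), (82,k)}
These 22 distinct sets form the basis B.
Close under arbitrary unions to get τ_{X×Y}; counting gives |τ_{X×Y}| = 64.


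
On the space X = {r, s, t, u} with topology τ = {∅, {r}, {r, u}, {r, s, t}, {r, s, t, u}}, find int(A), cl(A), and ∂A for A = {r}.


int(A) = {r}, cl(A) = {r, s, t, u}, ∂A = {s, t, u}.

Closed sets in (X, τ) are complements of opens:
  closed(X, τ) = {∅, {u}, {s, t}, {s, t, u}, {r, s, t, u}}.
int(A) = ⋃ {U ∈ τ : U ⊆ A}. Opens contained in A: ∅, {r}.
Taking the union of these: int(A) = {r}.
cl(A) = ⋂ {C closed : A ⊆ C}. Closed sets containing A: {r, s, t, u}.
Intersecting these: cl(A) = {r, s, t, u}.
∂A = cl(A) ∖ int(A) = {r, s, t, u} ∖ {r} = {s, t, u}.


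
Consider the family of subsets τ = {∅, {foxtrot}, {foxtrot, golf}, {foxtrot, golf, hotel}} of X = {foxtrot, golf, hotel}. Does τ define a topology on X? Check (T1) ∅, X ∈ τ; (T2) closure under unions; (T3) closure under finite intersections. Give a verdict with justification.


τ IS a topology on X.

Axiom (T1): ∅ ∈ τ? Yes; X ∈ τ? Yes.
Axiom (T2/T3): check pairwise unions and intersections of members of τ.
All pairwise intersections and unions checked — each lies in τ. Therefore τ satisfies (T1), (T2), (T3): it IS a topology on X.


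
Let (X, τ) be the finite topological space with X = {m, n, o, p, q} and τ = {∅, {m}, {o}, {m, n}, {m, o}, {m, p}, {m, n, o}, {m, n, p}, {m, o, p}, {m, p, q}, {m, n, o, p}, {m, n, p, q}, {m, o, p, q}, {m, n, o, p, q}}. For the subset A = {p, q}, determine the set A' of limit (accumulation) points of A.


A' = {q}

For each x ∈ X, list the open sets U ∈ τ with x ∈ U, then check whether U ∩ (A ∖ {x}) ≠ ∅ for every such U.
  x = m: open {m} ∋ x has {m} ∩ (A ∖ {m}) = ∅, so x is NOT a limit point.
  x = n: open {m, n} ∋ x has {m, n} ∩ (A ∖ {n}) = ∅, so x is NOT a limit point.
  x = o: open {o} ∋ x has {o} ∩ (A ∖ {o}) = ∅, so x is NOT a limit point.
  x = p: open {m, p} ∋ x has {m, p} ∩ (A ∖ {p}) = ∅, so x is NOT a limit point.
  x = q: opens ∋ x are {m, p, q}, {m, n, p, q}, {m, o, p, q}, {m, n, o, p, q}; each meets A ∖ {q}, so x IS a limit point.
Collecting: A' = {q}.


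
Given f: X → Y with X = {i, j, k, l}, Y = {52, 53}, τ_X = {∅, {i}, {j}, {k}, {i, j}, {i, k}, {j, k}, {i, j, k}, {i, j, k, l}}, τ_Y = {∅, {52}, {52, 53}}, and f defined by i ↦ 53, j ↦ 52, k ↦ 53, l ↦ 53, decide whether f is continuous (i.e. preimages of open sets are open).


f IS continuous.

Compute f^{-1}(U) for each U ∈ τ_Y:
  U = ∅: f^{-1}(U) = ∅ ∈ τ_X ✓.
  U = {52}: f^{-1}(U) = {j} ∈ τ_X ✓.
  U = {52, 53}: f^{-1}(U) = {i, j, k, l} ∈ τ_X ✓.
Every preimage lies in τ_X, so f IS continuous.


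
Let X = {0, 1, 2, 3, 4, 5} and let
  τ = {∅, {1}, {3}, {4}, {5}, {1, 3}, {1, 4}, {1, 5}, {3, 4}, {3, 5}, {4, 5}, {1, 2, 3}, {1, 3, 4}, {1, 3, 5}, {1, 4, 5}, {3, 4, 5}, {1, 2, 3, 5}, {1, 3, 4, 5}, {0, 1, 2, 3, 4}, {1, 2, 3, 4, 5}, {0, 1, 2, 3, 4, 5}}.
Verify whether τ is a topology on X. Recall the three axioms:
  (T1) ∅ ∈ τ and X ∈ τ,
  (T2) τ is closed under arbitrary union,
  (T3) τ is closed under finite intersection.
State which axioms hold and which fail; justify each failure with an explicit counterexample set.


τ is NOT a topology on X.

Axiom (T1): ∅ ∈ τ? Yes; X ∈ τ? Yes.
Axiom (T2/T3): check pairwise unions and intersections of members of τ.
Counterexample for (T2): {4} ∪ {1, 2, 3} = {1, 2, 3, 4} ∉ τ. Therefore τ is NOT a topology.


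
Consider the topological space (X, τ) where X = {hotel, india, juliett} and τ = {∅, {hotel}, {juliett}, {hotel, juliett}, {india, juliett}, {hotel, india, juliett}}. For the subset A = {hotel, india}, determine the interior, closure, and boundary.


int(A) = {hotel}, cl(A) = {hotel, india}, ∂A = {india}.

Closed sets in (X, τ) are complements of opens:
  closed(X, τ) = {∅, {hotel}, {india}, {hotel, india}, {india, juliett}, {hotel, india, juliett}}.
int(A) = ⋃ {U ∈ τ : U ⊆ A}. Opens contained in A: ∅, {hotel}.
Taking the union of these: int(A) = {hotel}.
cl(A) = ⋂ {C closed : A ⊆ C}. Closed sets containing A: {hotel, india}, {hotel, india, juliett}.
Intersecting these: cl(A) = {hotel, india}.
∂A = cl(A) ∖ int(A) = {hotel, india} ∖ {hotel} = {india}.


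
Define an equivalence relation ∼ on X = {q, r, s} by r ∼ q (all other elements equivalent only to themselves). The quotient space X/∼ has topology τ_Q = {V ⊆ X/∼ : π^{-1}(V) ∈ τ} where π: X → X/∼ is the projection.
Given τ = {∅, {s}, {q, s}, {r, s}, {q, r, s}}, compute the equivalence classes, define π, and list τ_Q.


X/∼ = {[q=r], [s]}; |τ_Q| = 3.

Equivalence classes: [q=r], [s].
Quotient map π: X → X/∼ sends q ↦ [q=r], r ↦ [q=r], s ↦ [s].
For each subset V ⊆ X/∼, compute π^{-1}(V) ⊆ X and check whether π^{-1}(V) ∈ τ. V is open in τ_Q iff π^{-1}(V) ∈ τ.
  V = {}: π^{-1}(V) = ∅ ∈ τ ✓.
  V = {[q=r]}: π^{-1}(V) = {q, r} ∉ τ ✗.
  V = {[s]}: π^{-1}(V) = {s} ∈ τ ✓.
  V = {[q=r], [s]}: π^{-1}(V) = {q, r, s} ∈ τ ✓.
Open sets in the quotient: τ_Q = {{}, {[s]}, {[q=r], [s]}} (3 elements).


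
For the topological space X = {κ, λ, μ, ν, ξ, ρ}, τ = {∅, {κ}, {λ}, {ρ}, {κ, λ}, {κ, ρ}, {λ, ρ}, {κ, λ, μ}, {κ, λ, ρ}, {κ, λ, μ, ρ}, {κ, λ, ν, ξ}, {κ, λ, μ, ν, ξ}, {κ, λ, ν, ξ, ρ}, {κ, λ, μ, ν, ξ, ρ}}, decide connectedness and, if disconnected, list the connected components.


(X, τ) is disconnected; components = [{ρ}, {κ, λ, μ, ν, ξ}].

Find clopen sets (U ∈ τ with X ∖ U ∈ τ):
  U = ∅, X ∖ U = {κ, λ, μ, ν, ξ, ρ} — both open, so U is clopen.
  U = {ρ}, X ∖ U = {κ, λ, μ, ν, ξ} — both open, so U is clopen.
  U = {κ, λ, μ, ν, ξ}, X ∖ U = {ρ} — both open, so U is clopen.
  U = {κ, λ, μ, ν, ξ, ρ}, X ∖ U = ∅ — both open, so U is clopen.
Nontrivial clopen(s) exist: e.g. {κ, λ, μ, ν, ξ}. So (X, τ) is disconnected.
Compute connected components by grouping points that agree on all clopens:
  component: {ρ}
  component: {κ, λ, μ, ν, ξ}


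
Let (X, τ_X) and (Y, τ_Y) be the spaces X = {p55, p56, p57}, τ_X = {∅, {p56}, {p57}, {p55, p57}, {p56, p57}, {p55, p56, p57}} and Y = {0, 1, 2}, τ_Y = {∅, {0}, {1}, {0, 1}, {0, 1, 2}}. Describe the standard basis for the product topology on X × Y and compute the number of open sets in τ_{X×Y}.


Basis B = {∅ × ∅, {p56} × {0}, {p56} × {1}, {p57} × {0}, {p57} × {1}, {p55, p57} × {0}, {p55, p57} × {1}, {p56} × {0, 1}, {p56, p57} × {0}, {p56, p57} × {1}, {p57} × {0, 1}, {p55, p56, p57} × {0}, {p55, p56, p57} × {1}, {p56} × {0, 1, 2}, {p57} × {0, 1, 2}, {p55, p57} × {0, 1}, {p56, p57} × {0, 1}, {p55, p57} × {0, 1, 2}, {p55, p56, p57} × {0, 1}, {p56, p57} × {0, 1, 2}, {p55, p56, p57} × {0, 1, 2}}; |τ_{X×Y}| = 70.

Enumerate products U × V with U ∈ τ_X, V ∈ τ_Y (deduplicated):
  ∅ × ∅ = {} (∅)
  {p56} × {0} = {(p56,0)}
  {p56} × {1} = {(p56,1)}
  {p57} × {0} = {(p57,0)}
  {p57} × {1} = {(p57,1)}
  {p55, p57} × {0} = {(p55,0), (p57,0)}
  {p55, p57} × {1} = {(p55,1), (p57,1)}
  {p56} × {0, 1} = {(p56,0), (p56,1)}
  {p56, p57} × {0} = {(p56,0), (p57,0)}
  {p56, p57} × {1} = {(p56,1), (p57,1)}
  {p57} × {0, 1} = {(p57,0), (p57,1)}
  {p55, p56, p57} × {0} = {(p55,0), (p56,0), (p57,0)}
  {p55, p56, p57} × {1} = {(p55,1), (p56,1), (p57,1)}
  {p56} × {0, 1, 2} = {(p56,0), (p56,1), (p56,2)}
  {p57} × {0, 1, 2} = {(p57,0), (p57,1), (p57,2)}
  {p55, p57} × {0, 1} = {(p55,0), (p55,1), (p57,0), (p57,1)}
  {p56, p57} × {0, 1} = {(p56,0), (p56,1), (p57,0), (p57,1)}
  {p55, p57} × {0, 1, 2} = {(p55,0), (p55,1), (p55,2), (p57,0), (p57,1), (p57,2)}
  {p55, p56, p57} × {0, 1} = {(p55,0), (p55,1), (p56,0), (p56,1), (p57,0), (p57,1)}
  {p56, p57} × {0, 1, 2} = {(p56,0), (p56,1), (p56,2), (p57,0), (p57,1), (p57,2)}
  {p55, p56, p57} × {0, 1, 2} = {(p55,0), (p55,1), (p55,2), (p56,0), (p56,1), (p56,2), (p57,0), (p57,1), (p57,2)}
These 21 distinct sets form the basis B.
Close under arbitrary unions to get τ_{X×Y}; counting gives |τ_{X×Y}| = 70.


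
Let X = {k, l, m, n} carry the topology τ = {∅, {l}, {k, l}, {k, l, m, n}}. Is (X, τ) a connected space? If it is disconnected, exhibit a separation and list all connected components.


(X, τ) is connected.

Find clopen sets (U ∈ τ with X ∖ U ∈ τ):
  U = ∅, X ∖ U = {k, l, m, n} — both open, so U is clopen.
  U = {k, l, m, n}, X ∖ U = ∅ — both open, so U is clopen.
Only trivial clopens (∅ and X) exist, so (X, τ) is connected.
Compute connected components by grouping points that agree on all clopens:
  component: {k, l, m, n}


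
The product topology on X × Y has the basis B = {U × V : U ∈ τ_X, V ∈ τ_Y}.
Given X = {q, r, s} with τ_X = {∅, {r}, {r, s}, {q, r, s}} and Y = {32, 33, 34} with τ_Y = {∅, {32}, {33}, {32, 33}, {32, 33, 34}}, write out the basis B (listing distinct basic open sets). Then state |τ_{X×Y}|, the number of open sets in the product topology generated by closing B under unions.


Basis B = {∅ × ∅, {r} × {32}, {r} × {33}, {r} × {32, 33}, {r, s} × {32}, {r, s} × {33}, {q, r, s} × {32}, {q, r, s} × {33}, {r} × {32, 33, 34}, {r, s} × {32, 33}, {q, r, s} × {32, 33}, {r, s} × {32, 33, 34}, {q, r, s} × {32, 33, 34}}; |τ_{X×Y}| = 30.

Enumerate products U × V with U ∈ τ_X, V ∈ τ_Y (deduplicated):
  ∅ × ∅ = {} (∅)
  {r} × {32} = {(r,32)}
  {r} × {33} = {(r,33)}
  {r} × {32, 33} = {(r,32), (r,33)}
  {r, s} × {32} = {(r,32), (s,32)}
  {r, s} × {33} = {(r,33), (s,33)}
  {q, r, s} × {32} = {(q,32), (r,32), (s,32)}
  {q, r, s} × {33} = {(q,33), (r,33), (s,33)}
  {r} × {32, 33, 34} = {(r,32), (r,33), (r,34)}
  {r, s} × {32, 33} = {(r,32), (r,33), (s,32), (s,33)}
  {q, r, s} × {32, 33} = {(q,32), (q,33), (r,32), (r,33), (s,32), (s,33)}
  {r, s} × {32, 33, 34} = {(r,32), (r,33), (r,34), (s,32), (s,33), (s,34)}
  {q, r, s} × {32, 33, 34} = {(q,32), (q,33), (q,34), (r,32), (r,33), (r,34), (s,32), (s,33), (s,34)}
These 13 distinct sets form the basis B.
Close under arbitrary unions to get τ_{X×Y}; counting gives |τ_{X×Y}| = 30.


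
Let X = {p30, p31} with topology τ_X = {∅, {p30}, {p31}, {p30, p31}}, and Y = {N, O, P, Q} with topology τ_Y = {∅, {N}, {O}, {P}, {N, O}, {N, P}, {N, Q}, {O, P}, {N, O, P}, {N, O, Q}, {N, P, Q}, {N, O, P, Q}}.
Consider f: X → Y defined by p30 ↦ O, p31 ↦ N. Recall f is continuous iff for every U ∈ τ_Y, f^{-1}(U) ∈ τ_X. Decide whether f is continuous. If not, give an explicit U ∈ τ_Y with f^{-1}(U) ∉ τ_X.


f IS continuous.

Compute f^{-1}(U) for each U ∈ τ_Y:
  U = ∅: f^{-1}(U) = ∅ ∈ τ_X ✓.
  U = {N}: f^{-1}(U) = {p31} ∈ τ_X ✓.
  U = {O}: f^{-1}(U) = {p30} ∈ τ_X ✓.
  U = {P}: f^{-1}(U) = ∅ ∈ τ_X ✓.
  U = {N, O}: f^{-1}(U) = {p30, p31} ∈ τ_X ✓.
  U = {N, P}: f^{-1}(U) = {p31} ∈ τ_X ✓.
  U = {N, Q}: f^{-1}(U) = {p31} ∈ τ_X ✓.
  U = {O, P}: f^{-1}(U) = {p30} ∈ τ_X ✓.
  U = {N, O, P}: f^{-1}(U) = {p30, p31} ∈ τ_X ✓.
  U = {N, O, Q}: f^{-1}(U) = {p30, p31} ∈ τ_X ✓.
  U = {N, P, Q}: f^{-1}(U) = {p31} ∈ τ_X ✓.
  U = {N, O, P, Q}: f^{-1}(U) = {p30, p31} ∈ τ_X ✓.
Every preimage lies in τ_X, so f IS continuous.


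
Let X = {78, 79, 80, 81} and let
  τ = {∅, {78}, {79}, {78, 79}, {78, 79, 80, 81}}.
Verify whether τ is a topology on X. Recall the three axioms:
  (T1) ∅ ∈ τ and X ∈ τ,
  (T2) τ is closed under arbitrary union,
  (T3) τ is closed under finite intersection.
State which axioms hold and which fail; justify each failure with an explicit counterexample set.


τ IS a topology on X.

Axiom (T1): ∅ ∈ τ? Yes; X ∈ τ? Yes.
Axiom (T2/T3): check pairwise unions and intersections of members of τ.
All pairwise intersections and unions checked — each lies in τ. Therefore τ satisfies (T1), (T2), (T3): it IS a topology on X.
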